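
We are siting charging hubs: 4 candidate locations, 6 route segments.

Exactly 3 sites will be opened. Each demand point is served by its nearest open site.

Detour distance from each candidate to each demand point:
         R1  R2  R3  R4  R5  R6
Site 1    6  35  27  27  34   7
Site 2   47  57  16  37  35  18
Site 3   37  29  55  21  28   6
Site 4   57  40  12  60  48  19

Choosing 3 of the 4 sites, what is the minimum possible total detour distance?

Open {Site 1, Site 3, Site 4}.
  R1→Site 1 6, R2→Site 3 29, R3→Site 4 12, R4→Site 3 21, R5→Site 3 28, R6→Site 3 6  ⇒ total 102.
Compare {Site 1, Site 2, Site 3}: total 106.
Compare {Site 1, Site 2, Site 4}: total 121.
No size-3 selection does better; minimum is 102.

102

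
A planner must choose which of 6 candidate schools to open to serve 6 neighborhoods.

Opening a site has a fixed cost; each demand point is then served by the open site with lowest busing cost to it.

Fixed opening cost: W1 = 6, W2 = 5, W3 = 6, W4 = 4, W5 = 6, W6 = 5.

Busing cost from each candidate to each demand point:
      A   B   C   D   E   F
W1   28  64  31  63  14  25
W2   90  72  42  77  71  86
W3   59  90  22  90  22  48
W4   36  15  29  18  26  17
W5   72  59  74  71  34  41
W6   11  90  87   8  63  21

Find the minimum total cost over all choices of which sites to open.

Open {W1, W3, W4, W6}: assign each demand point to its cheapest open site.
  A→W6 11, B→W4 15, C→W3 22, D→W6 8, E→W1 14, F→W4 17
  busing cost 87, fixed 21 → total 108.
Compare {W1, W4, W6}: busing cost 94 + fixed 15 = 109.
Compare {W3, W4, W6}: busing cost 95 + fixed 15 = 110.
Compare {W1, W2, W3, W4, W6}: busing cost 87 + fixed 26 = 113.
All other subsets cost ≥ 109. Minimum total cost: 108.

108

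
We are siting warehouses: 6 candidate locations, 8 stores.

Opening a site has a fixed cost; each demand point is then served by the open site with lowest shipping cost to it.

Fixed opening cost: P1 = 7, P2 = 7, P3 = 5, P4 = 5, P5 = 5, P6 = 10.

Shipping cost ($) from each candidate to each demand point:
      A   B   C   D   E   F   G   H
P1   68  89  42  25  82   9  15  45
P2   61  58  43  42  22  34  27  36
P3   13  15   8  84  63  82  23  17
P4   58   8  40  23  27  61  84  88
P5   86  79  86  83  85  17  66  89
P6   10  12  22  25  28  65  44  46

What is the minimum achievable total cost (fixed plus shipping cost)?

Open {P1, P3, P4}: assign each demand point to its cheapest open site.
  A→P3 13, B→P4 8, C→P3 8, D→P4 23, E→P4 27, F→P1 9, G→P1 15, H→P3 17
  shipping cost 120, fixed 17 → total 137.
Compare {P1, P2, P3, P4}: shipping cost 115 + fixed 24 = 139.
Compare {P1, P3, P4, P5}: shipping cost 120 + fixed 22 = 142.
Compare {P1, P2, P3}: shipping cost 124 + fixed 19 = 143.
All other subsets cost ≥ 139. Minimum total cost: 137.

137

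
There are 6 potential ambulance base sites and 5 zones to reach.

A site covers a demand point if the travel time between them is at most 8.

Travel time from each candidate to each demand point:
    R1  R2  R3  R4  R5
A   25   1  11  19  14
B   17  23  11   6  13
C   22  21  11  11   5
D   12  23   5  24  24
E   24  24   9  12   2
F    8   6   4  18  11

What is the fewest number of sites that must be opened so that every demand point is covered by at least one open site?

Coverage sets (demand points within 8 of each site):
  A: {R2}
  B: {R4}
  C: {R5}
  D: {R3}
  E: {R5}
  F: {R1, R2, R3}
No 2 sites suffice: every size-2 union leaves at least one demand point uncovered.
But {B, C, F} covers everything, so the minimum is 3.

3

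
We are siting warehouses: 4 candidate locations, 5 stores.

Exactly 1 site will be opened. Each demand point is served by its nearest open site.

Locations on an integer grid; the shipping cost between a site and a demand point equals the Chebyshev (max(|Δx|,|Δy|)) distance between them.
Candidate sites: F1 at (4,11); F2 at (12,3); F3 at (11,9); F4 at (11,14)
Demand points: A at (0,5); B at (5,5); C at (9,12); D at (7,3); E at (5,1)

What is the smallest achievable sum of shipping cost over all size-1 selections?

Open {F3}.
  A→F3 11, B→F3 6, C→F3 3, D→F3 6, E→F3 8  ⇒ total 34.
Compare {F1}: total 35.
Compare {F2}: total 40.
No size-1 selection does better; minimum is 34.

34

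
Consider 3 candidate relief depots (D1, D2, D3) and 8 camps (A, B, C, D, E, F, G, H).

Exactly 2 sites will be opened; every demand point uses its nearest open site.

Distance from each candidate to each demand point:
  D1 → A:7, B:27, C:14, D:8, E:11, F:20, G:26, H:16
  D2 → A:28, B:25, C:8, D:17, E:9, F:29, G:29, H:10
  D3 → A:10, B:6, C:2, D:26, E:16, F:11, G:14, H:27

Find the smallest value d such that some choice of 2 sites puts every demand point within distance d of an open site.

Open {D1, D3}.
  Farthest demand point is H at distance 16 (to D1); all others are ≤ 16.
With {D2, D3} the worst case is 17.
With {D1, D2} the worst case is 26.
No size-2 selection achieves below 16.

16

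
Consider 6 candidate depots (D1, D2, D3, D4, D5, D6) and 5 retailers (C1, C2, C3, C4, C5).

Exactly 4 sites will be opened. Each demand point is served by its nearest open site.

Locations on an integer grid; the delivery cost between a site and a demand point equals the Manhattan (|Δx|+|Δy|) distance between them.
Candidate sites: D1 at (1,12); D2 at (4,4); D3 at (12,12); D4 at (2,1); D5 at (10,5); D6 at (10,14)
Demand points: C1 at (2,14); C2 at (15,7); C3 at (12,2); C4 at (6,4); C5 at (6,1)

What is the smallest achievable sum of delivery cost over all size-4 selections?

21

Open {D1, D2, D4, D5}.
  C1→D1 3, C2→D5 7, C3→D5 5, C4→D2 2, C5→D4 4  ⇒ total 21.
Compare {D1, D2, D3, D5}: total 22.
Compare {D1, D2, D5, D6}: total 22.
No size-4 selection does better; minimum is 21.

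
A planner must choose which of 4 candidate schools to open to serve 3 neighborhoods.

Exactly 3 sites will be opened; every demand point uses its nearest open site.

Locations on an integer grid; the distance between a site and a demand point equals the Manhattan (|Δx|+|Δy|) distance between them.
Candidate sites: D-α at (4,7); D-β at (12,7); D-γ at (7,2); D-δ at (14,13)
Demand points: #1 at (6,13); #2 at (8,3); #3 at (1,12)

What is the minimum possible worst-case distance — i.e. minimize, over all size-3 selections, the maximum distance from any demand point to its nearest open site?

Open {D-α, D-β, D-γ}.
  Farthest demand point is #1 at distance 8 (to D-α); all others are ≤ 8.
With {D-α, D-β, D-δ} the worst case is 8.
With {D-α, D-γ, D-δ} the worst case is 8.
No size-3 selection achieves below 8.

8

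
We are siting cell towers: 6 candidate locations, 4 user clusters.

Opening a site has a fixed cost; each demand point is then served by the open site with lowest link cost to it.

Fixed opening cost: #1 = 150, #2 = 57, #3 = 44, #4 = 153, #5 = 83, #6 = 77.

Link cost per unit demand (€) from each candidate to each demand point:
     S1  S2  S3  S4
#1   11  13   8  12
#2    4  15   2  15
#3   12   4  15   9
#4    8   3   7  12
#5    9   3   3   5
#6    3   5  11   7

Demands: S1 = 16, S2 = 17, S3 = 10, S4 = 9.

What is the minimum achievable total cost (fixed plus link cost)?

Open {#2, #5}: assign each demand point to its cheapest open site.
  S1→#2 16×4=64, S2→#5 17×3=51, S3→#2 10×2=20, S4→#5 9×5=45
  link cost 180, fixed 140 → total 320.
Compare {#2, #3}: link cost 233 + fixed 101 = 334.
Compare {#5, #6}: link cost 174 + fixed 160 = 334.
Compare {#2, #6}: link cost 216 + fixed 134 = 350.
All other subsets cost ≥ 334. Minimum total cost: 320.

320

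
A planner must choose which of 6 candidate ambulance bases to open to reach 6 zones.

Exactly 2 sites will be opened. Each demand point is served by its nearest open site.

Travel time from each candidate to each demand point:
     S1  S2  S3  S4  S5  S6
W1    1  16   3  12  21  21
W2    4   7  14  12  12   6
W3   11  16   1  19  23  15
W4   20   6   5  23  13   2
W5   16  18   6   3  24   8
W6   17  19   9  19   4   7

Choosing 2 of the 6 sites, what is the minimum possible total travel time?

37

Open {W1, W4}.
  S1→W1 1, S2→W4 6, S3→W1 3, S4→W1 12, S5→W4 13, S6→W4 2  ⇒ total 37.
Compare {W2, W5}: total 38.
Compare {W1, W2}: total 41.
No size-2 selection does better; minimum is 37.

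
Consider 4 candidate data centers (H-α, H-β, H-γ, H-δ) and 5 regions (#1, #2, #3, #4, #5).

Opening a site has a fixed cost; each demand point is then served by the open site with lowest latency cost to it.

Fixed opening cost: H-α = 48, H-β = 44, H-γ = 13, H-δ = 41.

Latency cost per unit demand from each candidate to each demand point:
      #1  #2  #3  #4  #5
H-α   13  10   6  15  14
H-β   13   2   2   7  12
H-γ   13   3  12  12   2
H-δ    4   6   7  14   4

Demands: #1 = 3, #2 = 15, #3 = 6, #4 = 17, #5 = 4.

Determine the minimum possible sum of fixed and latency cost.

Open {H-β, H-γ}: assign each demand point to its cheapest open site.
  #1→H-β 3×13=39, #2→H-β 15×2=30, #3→H-β 6×2=12, #4→H-β 17×7=119, #5→H-γ 4×2=8
  latency cost 208, fixed 57 → total 265.
Compare {H-β, H-δ}: latency cost 189 + fixed 85 = 274.
Compare {H-β, H-γ, H-δ}: latency cost 181 + fixed 98 = 279.
Compare {H-β}: latency cost 248 + fixed 44 = 292.
All other subsets cost ≥ 274. Minimum total cost: 265.

265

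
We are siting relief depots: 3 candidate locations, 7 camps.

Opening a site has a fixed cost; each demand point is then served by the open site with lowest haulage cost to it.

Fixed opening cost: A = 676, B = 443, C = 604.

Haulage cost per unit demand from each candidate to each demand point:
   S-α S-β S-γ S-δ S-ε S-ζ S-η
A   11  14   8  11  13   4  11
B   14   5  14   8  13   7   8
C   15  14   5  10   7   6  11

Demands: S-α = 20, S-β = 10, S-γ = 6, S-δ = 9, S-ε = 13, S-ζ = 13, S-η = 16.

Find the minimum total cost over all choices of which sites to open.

1317

Open {B}: assign each demand point to its cheapest open site.
  S-α→B 20×14=280, S-β→B 10×5=50, S-γ→B 6×14=84, S-δ→B 9×8=72, S-ε→B 13×13=169, S-ζ→B 13×7=91, S-η→B 16×8=128
  haulage cost 874, fixed 443 → total 1317.
Compare {C}: haulage cost 905 + fixed 604 = 1509.
Compare {A}: haulage cost 904 + fixed 676 = 1580.
Compare {B, C}: haulage cost 729 + fixed 1047 = 1776.
All other subsets cost ≥ 1509. Minimum total cost: 1317.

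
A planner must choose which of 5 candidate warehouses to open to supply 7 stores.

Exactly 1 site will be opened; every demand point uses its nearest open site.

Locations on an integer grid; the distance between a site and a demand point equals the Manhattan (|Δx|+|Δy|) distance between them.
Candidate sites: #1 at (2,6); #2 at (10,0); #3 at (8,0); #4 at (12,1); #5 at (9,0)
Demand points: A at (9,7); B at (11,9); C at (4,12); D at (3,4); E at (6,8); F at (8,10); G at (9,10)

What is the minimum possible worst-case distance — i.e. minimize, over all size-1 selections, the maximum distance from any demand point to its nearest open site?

12

Open {#1}.
  Farthest demand point is B at distance 12 (to #1); all others are ≤ 12.
With {#3} the worst case is 16.
With {#5} the worst case is 17.
No size-1 selection achieves below 12.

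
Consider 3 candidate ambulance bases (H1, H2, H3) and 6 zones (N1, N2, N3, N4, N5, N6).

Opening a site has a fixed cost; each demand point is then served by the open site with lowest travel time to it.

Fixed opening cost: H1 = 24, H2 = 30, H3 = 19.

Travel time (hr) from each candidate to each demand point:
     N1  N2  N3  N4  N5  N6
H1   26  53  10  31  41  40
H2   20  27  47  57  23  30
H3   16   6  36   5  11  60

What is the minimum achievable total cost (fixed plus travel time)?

131

Open {H1, H3}: assign each demand point to its cheapest open site.
  N1→H3 16, N2→H3 6, N3→H1 10, N4→H3 5, N5→H3 11, N6→H1 40
  travel time 88, fixed 43 → total 131.
Compare {H1, H2, H3}: travel time 78 + fixed 73 = 151.
Compare {H3}: travel time 134 + fixed 19 = 153.
Compare {H2, H3}: travel time 104 + fixed 49 = 153.
All other subsets cost ≥ 151. Minimum total cost: 131.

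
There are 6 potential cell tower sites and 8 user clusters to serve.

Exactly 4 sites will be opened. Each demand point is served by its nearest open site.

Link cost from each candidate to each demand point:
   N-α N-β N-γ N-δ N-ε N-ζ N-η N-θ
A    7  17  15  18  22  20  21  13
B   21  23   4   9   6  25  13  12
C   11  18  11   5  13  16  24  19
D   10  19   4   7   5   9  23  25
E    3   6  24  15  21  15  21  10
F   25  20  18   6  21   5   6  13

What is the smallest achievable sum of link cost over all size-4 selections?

Open {C, D, E, F}.
  N-α→E 3, N-β→E 6, N-γ→D 4, N-δ→C 5, N-ε→D 5, N-ζ→F 5, N-η→F 6, N-θ→E 10  ⇒ total 44.
Compare {A, D, E, F}: total 45.
Compare {B, C, E, F}: total 45.
No size-4 selection does better; minimum is 44.

44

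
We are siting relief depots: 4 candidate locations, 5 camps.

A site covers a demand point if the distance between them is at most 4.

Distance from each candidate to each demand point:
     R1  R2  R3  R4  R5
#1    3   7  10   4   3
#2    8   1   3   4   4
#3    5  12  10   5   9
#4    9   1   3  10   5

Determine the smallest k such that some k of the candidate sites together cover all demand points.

2

Coverage sets (demand points within 4 of each site):
  #1: {R1, R4, R5}
  #2: {R2, R3, R4, R5}
  #3: {}
  #4: {R2, R3}
No single site covers all 5 demand points.
But {#1, #2} covers everything, so the minimum is 2.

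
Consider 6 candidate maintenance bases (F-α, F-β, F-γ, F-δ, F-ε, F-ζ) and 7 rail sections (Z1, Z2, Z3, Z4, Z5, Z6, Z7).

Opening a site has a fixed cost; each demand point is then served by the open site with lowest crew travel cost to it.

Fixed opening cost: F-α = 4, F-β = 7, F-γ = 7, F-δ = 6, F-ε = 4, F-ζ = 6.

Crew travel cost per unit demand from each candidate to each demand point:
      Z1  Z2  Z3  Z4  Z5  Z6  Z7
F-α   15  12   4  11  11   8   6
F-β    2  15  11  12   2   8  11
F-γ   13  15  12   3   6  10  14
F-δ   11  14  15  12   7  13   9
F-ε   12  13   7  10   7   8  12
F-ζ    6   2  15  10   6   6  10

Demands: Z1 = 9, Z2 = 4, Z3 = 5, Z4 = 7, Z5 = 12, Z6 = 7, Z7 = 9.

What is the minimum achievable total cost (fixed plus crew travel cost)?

211

Open {F-α, F-β, F-γ, F-ζ}: assign each demand point to its cheapest open site.
  Z1→F-β 9×2=18, Z2→F-ζ 4×2=8, Z3→F-α 5×4=20, Z4→F-γ 7×3=21, Z5→F-β 12×2=24, Z6→F-ζ 7×6=42, Z7→F-α 9×6=54
  crew travel cost 187, fixed 24 → total 211.
Compare {F-α, F-β, F-γ, F-ε, F-ζ}: crew travel cost 187 + fixed 28 = 215.
Compare {F-α, F-β, F-γ, F-δ, F-ζ}: crew travel cost 187 + fixed 30 = 217.
Compare {F-α, F-β, F-γ, F-δ, F-ε, F-ζ}: crew travel cost 187 + fixed 34 = 221.
All other subsets cost ≥ 215. Minimum total cost: 211.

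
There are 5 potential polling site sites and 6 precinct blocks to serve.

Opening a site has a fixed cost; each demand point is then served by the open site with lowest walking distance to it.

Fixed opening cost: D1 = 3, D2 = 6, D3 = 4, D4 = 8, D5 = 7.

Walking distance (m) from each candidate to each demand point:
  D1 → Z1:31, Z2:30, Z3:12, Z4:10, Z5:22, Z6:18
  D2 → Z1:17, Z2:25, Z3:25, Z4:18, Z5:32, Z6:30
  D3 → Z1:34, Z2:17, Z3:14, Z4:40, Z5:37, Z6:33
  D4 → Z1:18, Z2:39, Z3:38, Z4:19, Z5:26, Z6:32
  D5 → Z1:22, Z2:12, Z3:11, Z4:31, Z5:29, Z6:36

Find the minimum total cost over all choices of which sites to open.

Open {D1, D5}: assign each demand point to its cheapest open site.
  Z1→D5 22, Z2→D5 12, Z3→D5 11, Z4→D1 10, Z5→D1 22, Z6→D1 18
  walking distance 95, fixed 10 → total 105.
Compare {D1, D2, D5}: walking distance 90 + fixed 16 = 106.
Compare {D1, D2, D3}: walking distance 96 + fixed 13 = 109.
Compare {D1, D3, D5}: walking distance 95 + fixed 14 = 109.
All other subsets cost ≥ 106. Minimum total cost: 105.

105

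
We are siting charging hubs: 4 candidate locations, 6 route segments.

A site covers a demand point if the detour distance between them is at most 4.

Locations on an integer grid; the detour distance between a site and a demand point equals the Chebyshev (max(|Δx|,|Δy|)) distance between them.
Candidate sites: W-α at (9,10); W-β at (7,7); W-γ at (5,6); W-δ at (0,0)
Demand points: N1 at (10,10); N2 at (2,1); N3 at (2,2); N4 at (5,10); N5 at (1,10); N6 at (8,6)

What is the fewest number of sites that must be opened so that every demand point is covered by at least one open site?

Coverage sets (demand points within 4 of each site):
  W-α: {N1, N4, N6}
  W-β: {N1, N4, N6}
  W-γ: {N3, N4, N5, N6}
  W-δ: {N2, N3}
No 2 sites suffice: every size-2 union leaves at least one demand point uncovered.
But {W-α, W-γ, W-δ} covers everything, so the minimum is 3.

3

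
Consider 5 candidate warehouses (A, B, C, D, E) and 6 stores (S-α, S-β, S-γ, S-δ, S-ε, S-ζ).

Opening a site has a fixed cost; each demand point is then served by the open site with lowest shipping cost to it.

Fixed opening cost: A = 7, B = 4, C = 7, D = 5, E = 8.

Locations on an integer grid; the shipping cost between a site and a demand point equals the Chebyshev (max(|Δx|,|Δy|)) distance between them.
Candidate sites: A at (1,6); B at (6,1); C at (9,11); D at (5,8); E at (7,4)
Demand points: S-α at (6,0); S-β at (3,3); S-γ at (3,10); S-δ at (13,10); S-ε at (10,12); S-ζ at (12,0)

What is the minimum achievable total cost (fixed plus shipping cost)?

Open {B, C}: assign each demand point to its cheapest open site.
  S-α→B 1, S-β→B 3, S-γ→C 6, S-δ→C 4, S-ε→C 1, S-ζ→B 6
  shipping cost 21, fixed 11 → total 32.
Compare {B, C, D}: shipping cost 17 + fixed 16 = 33.
Compare {B, D}: shipping cost 25 + fixed 9 = 34.
Compare {A, B, C}: shipping cost 19 + fixed 18 = 37.
All other subsets cost ≥ 33. Minimum total cost: 32.

32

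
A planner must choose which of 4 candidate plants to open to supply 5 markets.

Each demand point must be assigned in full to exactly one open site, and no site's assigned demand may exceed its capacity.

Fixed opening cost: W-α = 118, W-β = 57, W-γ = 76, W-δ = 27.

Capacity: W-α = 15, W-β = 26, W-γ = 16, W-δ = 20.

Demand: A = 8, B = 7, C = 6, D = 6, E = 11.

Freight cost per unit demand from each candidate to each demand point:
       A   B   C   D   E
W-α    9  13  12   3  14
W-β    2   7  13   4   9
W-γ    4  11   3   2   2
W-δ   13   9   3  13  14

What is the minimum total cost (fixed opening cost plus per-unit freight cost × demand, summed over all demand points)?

Open {W-β, W-γ, W-δ}; cheapest assignment that respects the capacities:
  W-β (cap 26, load 21): A, B, D — cost 8×2 + 7×7 + 6×4 = 89
  W-γ (cap 16, load 11): E — cost 11×2 = 22
  W-δ (cap 20, load 6): C — cost 6×3 = 18
  Shipping 129, fixed 160 → total 289.
  Any other capacity-feasible assignment to {W-β, W-γ, W-δ} ships for at least 129.
Compare {W-β, W-δ}: its best feasible assignment gives total 304.
Compare {W-β, W-γ}: its best feasible assignment gives total 327.
Every other set of open sites that can feasibly serve all demand totals ≥ 304 even under its best assignment. Minimum: 289.

289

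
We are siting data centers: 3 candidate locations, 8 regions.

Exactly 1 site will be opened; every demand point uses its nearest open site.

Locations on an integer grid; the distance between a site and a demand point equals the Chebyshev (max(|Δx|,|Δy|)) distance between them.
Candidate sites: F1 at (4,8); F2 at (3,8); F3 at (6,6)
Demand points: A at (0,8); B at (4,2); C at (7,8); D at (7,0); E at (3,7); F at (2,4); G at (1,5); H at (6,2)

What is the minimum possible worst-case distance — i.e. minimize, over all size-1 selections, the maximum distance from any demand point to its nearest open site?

Open {F3}.
  Farthest demand point is A at distance 6 (to F3); all others are ≤ 6.
With {F1} the worst case is 8.
With {F2} the worst case is 8.
No size-1 selection achieves below 6.

6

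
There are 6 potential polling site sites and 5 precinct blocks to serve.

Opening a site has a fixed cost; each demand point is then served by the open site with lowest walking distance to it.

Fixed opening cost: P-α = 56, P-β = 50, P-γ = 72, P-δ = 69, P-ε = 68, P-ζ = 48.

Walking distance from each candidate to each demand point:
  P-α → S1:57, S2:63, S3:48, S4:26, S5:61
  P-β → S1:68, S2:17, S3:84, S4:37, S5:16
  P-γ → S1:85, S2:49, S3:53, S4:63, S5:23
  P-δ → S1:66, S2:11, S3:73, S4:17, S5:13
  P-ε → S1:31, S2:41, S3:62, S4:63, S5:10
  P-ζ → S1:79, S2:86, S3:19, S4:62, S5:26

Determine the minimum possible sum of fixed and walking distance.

243

Open {P-δ, P-ζ}: assign each demand point to its cheapest open site.
  S1→P-δ 66, S2→P-δ 11, S3→P-ζ 19, S4→P-δ 17, S5→P-δ 13
  walking distance 126, fixed 117 → total 243.
Compare {P-δ}: walking distance 180 + fixed 69 = 249.
Compare {P-β, P-ζ}: walking distance 157 + fixed 98 = 255.
Compare {P-δ, P-ε}: walking distance 131 + fixed 137 = 268.
All other subsets cost ≥ 249. Minimum total cost: 243.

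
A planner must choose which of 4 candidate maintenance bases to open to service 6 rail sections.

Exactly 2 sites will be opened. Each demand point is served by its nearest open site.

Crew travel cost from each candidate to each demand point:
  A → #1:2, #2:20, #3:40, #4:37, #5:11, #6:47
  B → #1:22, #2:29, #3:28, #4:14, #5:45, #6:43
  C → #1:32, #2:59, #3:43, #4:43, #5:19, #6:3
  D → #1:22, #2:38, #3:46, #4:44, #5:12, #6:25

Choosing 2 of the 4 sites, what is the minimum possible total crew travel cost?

Open {A, C}.
  #1→A 2, #2→A 20, #3→A 40, #4→A 37, #5→A 11, #6→C 3  ⇒ total 113.
Compare {B, C}: total 115.
Compare {A, B}: total 118.
No size-2 selection does better; minimum is 113.

113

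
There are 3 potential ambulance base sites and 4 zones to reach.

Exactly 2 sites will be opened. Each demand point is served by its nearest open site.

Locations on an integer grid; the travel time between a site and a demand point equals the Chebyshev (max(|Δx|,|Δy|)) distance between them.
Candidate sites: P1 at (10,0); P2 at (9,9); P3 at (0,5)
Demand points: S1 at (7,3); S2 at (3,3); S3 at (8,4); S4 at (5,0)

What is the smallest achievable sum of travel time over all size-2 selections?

15

Open {P1, P3}.
  S1→P1 3, S2→P3 3, S3→P1 4, S4→P1 5  ⇒ total 15.
Compare {P1, P2}: total 18.
Compare {P2, P3}: total 19.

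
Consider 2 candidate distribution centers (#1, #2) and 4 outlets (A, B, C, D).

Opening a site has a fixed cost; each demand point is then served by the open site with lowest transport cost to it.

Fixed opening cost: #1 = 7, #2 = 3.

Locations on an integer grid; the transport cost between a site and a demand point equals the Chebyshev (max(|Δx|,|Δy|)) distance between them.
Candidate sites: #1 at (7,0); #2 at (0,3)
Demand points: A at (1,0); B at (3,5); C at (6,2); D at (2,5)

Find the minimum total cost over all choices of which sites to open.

17

Open {#2}: assign each demand point to its cheapest open site.
  A→#2 3, B→#2 3, C→#2 6, D→#2 2
  transport cost 14, fixed 3 → total 17.
Compare {#1, #2}: transport cost 10 + fixed 10 = 20.
Compare {#1}: transport cost 18 + fixed 7 = 25.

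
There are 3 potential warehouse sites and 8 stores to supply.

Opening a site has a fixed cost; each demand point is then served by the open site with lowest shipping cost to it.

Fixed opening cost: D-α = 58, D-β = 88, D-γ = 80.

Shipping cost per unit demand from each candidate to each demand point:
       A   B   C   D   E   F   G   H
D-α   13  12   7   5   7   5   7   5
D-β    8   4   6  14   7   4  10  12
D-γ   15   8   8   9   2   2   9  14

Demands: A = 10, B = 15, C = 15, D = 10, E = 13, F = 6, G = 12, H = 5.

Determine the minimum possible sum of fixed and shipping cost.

Open {D-α, D-β}: assign each demand point to its cheapest open site.
  A→D-β 10×8=80, B→D-β 15×4=60, C→D-β 15×6=90, D→D-α 10×5=50, E→D-α 13×7=91, F→D-β 6×4=24, G→D-α 12×7=84, H→D-α 5×5=25
  shipping cost 504, fixed 146 → total 650.
Compare {D-α, D-β, D-γ}: shipping cost 427 + fixed 226 = 653.
Compare {D-α, D-γ}: shipping cost 552 + fixed 138 = 690.
Compare {D-β, D-γ}: shipping cost 526 + fixed 168 = 694.
All other subsets cost ≥ 653. Minimum total cost: 650.

650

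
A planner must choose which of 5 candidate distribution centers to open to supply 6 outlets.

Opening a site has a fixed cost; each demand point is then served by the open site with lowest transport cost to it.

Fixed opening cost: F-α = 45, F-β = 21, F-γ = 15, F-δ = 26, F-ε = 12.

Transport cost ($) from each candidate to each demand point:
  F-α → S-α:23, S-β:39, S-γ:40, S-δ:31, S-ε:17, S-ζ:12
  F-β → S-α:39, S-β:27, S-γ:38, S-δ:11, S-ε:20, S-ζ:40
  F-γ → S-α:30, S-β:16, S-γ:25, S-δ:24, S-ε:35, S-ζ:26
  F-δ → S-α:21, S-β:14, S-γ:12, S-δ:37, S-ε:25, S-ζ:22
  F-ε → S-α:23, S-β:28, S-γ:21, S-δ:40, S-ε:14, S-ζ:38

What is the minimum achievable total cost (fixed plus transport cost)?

Open {F-β, F-δ}: assign each demand point to its cheapest open site.
  S-α→F-δ 21, S-β→F-δ 14, S-γ→F-δ 12, S-δ→F-β 11, S-ε→F-β 20, S-ζ→F-δ 22
  transport cost 100, fixed 47 → total 147.
Compare {F-γ, F-ε}: transport cost 124 + fixed 27 = 151.
Compare {F-β, F-δ, F-ε}: transport cost 94 + fixed 59 = 153.
Compare {F-δ}: transport cost 131 + fixed 26 = 157.
All other subsets cost ≥ 151. Minimum total cost: 147.

147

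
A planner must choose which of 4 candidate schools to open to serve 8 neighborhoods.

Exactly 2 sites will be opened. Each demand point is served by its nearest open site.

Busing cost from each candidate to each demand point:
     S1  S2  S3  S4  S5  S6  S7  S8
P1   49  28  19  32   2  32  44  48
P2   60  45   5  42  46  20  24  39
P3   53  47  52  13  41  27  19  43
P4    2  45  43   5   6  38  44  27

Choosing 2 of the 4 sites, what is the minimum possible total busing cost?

Open {P2, P4}.
  S1→P4 2, S2→P2 45, S3→P2 5, S4→P4 5, S5→P4 6, S6→P2 20, S7→P2 24, S8→P4 27  ⇒ total 134.
Compare {P1, P4}: total 159.
Compare {P3, P4}: total 174.
No size-2 selection does better; minimum is 134.

134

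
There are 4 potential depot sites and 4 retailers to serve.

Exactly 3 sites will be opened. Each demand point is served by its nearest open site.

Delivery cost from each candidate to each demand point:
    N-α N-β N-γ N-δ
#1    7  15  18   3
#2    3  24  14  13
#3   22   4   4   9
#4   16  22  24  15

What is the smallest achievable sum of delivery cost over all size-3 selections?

Open {#1, #2, #3}.
  N-α→#2 3, N-β→#3 4, N-γ→#3 4, N-δ→#1 3  ⇒ total 14.
Compare {#1, #3, #4}: total 18.
Compare {#2, #3, #4}: total 20.
No size-3 selection does better; minimum is 14.

14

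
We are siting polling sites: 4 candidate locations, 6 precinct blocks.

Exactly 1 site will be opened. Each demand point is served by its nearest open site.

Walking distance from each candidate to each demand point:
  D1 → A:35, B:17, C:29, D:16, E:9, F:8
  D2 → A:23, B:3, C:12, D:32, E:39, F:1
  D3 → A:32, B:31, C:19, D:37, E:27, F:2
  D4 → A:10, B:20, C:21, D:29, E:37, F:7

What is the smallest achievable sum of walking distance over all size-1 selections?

110

Open {D2}.
  A→D2 23, B→D2 3, C→D2 12, D→D2 32, E→D2 39, F→D2 1  ⇒ total 110.
Compare {D1}: total 114.
Compare {D4}: total 124.
No size-1 selection does better; minimum is 110.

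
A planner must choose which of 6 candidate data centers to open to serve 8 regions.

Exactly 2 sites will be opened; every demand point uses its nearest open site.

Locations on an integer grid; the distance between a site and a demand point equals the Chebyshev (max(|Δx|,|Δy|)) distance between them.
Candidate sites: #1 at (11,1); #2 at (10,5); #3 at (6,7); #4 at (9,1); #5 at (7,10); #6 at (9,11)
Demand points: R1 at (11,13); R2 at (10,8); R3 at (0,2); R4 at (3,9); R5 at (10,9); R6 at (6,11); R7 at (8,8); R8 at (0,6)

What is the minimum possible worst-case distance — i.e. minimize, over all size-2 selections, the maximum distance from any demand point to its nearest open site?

Open {#1, #3}.
  Farthest demand point is R1 at distance 6 (to #3); all others are ≤ 6.
With {#2, #3} the worst case is 6.
With {#3, #4} the worst case is 6.
No size-2 selection achieves below 6.

6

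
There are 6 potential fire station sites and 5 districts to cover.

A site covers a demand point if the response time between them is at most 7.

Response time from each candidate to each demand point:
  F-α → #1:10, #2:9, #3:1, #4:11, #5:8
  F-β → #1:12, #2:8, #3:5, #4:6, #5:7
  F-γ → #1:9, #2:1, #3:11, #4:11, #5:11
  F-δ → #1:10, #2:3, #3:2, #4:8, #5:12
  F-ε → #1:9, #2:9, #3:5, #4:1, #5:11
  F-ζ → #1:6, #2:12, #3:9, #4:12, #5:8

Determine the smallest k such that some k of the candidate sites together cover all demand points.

Coverage sets (demand points within 7 of each site):
  F-α: {#3}
  F-β: {#3, #4, #5}
  F-γ: {#2}
  F-δ: {#2, #3}
  F-ε: {#3, #4}
  F-ζ: {#1}
No 2 sites suffice: every size-2 union leaves at least one demand point uncovered.
But {F-β, F-γ, F-ζ} covers everything, so the minimum is 3.

3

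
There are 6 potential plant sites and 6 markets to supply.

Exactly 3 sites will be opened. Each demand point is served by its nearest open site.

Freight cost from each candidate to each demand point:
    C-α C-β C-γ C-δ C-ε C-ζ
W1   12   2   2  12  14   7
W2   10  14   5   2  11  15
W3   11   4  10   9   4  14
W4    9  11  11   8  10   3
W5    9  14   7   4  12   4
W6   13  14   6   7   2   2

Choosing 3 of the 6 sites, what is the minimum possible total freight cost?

Open {W1, W2, W6}.
  C-α→W2 10, C-β→W1 2, C-γ→W1 2, C-δ→W2 2, C-ε→W6 2, C-ζ→W6 2  ⇒ total 20.
Compare {W1, W5, W6}: total 21.
Compare {W1, W4, W6}: total 24.
No size-3 selection does better; minimum is 20.

20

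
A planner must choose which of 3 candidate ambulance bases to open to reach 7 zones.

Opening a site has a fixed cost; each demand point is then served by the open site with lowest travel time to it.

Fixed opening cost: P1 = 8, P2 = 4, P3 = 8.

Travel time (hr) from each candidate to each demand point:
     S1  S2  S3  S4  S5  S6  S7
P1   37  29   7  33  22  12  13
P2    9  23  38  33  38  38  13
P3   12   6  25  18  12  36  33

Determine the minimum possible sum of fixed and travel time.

Open {P1, P3}: assign each demand point to its cheapest open site.
  S1→P3 12, S2→P3 6, S3→P1 7, S4→P3 18, S5→P3 12, S6→P1 12, S7→P1 13
  travel time 80, fixed 16 → total 96.
Compare {P1, P2, P3}: travel time 77 + fixed 20 = 97.
Compare {P1, P2}: travel time 119 + fixed 12 = 131.
Compare {P2, P3}: travel time 119 + fixed 12 = 131.
All other subsets cost ≥ 97. Minimum total cost: 96.

96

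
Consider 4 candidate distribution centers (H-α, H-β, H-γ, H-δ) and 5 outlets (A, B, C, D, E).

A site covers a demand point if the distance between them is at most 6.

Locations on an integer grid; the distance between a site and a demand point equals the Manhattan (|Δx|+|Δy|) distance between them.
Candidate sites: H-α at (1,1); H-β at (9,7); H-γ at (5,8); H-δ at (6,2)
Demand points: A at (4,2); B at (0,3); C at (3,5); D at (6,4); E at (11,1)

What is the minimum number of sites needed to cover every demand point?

2

Coverage sets (demand points within 6 of each site):
  H-α: {A, B, C}
  H-β: {D}
  H-γ: {C, D}
  H-δ: {A, C, D, E}
No single site covers all 5 demand points.
But {H-α, H-δ} covers everything, so the minimum is 2.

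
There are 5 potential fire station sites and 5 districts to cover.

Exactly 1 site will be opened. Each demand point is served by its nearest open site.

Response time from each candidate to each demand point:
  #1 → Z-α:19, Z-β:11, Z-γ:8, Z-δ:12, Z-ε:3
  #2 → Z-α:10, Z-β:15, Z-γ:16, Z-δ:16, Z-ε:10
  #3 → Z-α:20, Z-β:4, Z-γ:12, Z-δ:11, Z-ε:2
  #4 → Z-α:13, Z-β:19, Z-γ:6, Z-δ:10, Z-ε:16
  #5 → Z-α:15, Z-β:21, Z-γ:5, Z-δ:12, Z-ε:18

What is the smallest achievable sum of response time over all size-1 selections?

49

Open {#3}.
  Z-α→#3 20, Z-β→#3 4, Z-γ→#3 12, Z-δ→#3 11, Z-ε→#3 2  ⇒ total 49.
Compare {#1}: total 53.
Compare {#4}: total 64.
No size-1 selection does better; minimum is 49.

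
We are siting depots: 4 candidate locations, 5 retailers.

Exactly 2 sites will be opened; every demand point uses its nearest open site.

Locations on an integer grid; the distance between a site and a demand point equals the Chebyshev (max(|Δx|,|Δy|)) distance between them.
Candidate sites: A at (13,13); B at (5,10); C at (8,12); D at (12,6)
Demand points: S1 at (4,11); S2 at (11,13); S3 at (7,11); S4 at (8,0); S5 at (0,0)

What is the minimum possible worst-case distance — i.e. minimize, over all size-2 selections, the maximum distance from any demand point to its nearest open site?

10

Open {A, B}.
  Farthest demand point is S4 at distance 10 (to B); all others are ≤ 10.
With {B, C} the worst case is 10.
With {B, D} the worst case is 10.
No size-2 selection achieves below 10.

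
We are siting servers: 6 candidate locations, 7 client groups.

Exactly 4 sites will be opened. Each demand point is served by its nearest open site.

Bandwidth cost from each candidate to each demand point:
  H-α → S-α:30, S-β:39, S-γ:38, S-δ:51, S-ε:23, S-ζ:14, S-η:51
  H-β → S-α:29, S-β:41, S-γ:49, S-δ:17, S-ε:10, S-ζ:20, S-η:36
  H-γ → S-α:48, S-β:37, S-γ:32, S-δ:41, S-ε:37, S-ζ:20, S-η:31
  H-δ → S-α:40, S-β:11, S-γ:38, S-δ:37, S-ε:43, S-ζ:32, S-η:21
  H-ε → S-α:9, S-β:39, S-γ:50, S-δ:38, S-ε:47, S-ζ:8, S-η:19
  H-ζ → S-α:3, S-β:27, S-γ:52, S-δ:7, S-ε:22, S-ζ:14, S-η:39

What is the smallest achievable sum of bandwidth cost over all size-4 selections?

96

Open {H-β, H-δ, H-ε, H-ζ}.
  S-α→H-ζ 3, S-β→H-δ 11, S-γ→H-δ 38, S-δ→H-ζ 7, S-ε→H-β 10, S-ζ→H-ε 8, S-η→H-ε 19  ⇒ total 96.
Compare {H-β, H-γ, H-δ, H-ζ}: total 98.
Compare {H-γ, H-δ, H-ε, H-ζ}: total 102.
No size-4 selection does better; minimum is 96.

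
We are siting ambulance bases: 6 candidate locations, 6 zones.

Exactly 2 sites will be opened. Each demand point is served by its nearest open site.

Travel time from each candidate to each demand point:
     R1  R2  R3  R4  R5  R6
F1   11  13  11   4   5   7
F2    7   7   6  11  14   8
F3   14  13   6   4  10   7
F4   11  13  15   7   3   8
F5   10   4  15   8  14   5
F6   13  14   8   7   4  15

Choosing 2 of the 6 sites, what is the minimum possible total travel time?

36

Open {F1, F2}.
  R1→F2 7, R2→F2 7, R3→F2 6, R4→F1 4, R5→F1 5, R6→F1 7  ⇒ total 36.
Compare {F2, F4}: total 38.
Compare {F5, F6}: total 38.
No size-2 selection does better; minimum is 36.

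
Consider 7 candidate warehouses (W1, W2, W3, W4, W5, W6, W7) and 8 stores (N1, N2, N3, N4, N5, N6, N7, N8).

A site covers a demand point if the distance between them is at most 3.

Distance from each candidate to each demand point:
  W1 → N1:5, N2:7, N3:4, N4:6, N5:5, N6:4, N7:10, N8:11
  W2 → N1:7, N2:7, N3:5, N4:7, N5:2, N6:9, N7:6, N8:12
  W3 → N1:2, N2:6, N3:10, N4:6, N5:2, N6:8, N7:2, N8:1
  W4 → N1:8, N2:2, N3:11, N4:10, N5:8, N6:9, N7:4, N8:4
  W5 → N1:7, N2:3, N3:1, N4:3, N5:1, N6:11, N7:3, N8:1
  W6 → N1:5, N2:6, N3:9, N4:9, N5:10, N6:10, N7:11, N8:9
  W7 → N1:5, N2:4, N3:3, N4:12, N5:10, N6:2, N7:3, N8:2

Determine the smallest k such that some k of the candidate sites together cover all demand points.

Coverage sets (demand points within 3 of each site):
  W1: {}
  W2: {N5}
  W3: {N1, N5, N7, N8}
  W4: {N2}
  W5: {N2, N3, N4, N5, N7, N8}
  W6: {}
  W7: {N3, N6, N7, N8}
No 2 sites suffice: every size-2 union leaves at least one demand point uncovered.
But {W3, W5, W7} covers everything, so the minimum is 3.

3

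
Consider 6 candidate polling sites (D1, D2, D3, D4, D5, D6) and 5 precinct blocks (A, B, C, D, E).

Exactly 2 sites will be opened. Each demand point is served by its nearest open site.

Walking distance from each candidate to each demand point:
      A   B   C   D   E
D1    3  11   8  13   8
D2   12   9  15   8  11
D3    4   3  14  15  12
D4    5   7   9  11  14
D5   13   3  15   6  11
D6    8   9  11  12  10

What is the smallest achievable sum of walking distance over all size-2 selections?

Open {D1, D5}.
  A→D1 3, B→D5 3, C→D1 8, D→D5 6, E→D1 8  ⇒ total 28.
Compare {D4, D5}: total 34.
Compare {D1, D3}: total 35.
No size-2 selection does better; minimum is 28.

28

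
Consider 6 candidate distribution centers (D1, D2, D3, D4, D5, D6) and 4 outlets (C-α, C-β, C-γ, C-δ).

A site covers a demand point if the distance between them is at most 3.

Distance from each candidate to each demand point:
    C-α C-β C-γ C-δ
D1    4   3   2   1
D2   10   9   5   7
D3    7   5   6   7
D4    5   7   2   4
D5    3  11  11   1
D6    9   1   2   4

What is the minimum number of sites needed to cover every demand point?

Coverage sets (demand points within 3 of each site):
  D1: {C-β, C-γ, C-δ}
  D2: {}
  D3: {}
  D4: {C-γ}
  D5: {C-α, C-δ}
  D6: {C-β, C-γ}
No single site covers all 4 demand points.
But {D1, D5} covers everything, so the minimum is 2.

2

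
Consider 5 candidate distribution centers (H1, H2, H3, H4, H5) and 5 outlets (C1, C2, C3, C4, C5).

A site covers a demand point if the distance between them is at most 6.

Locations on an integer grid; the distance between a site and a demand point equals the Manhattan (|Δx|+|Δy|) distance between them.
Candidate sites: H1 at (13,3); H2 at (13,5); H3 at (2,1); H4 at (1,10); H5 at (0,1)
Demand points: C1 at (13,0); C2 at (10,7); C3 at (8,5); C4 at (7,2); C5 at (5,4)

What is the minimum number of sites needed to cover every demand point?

2

Coverage sets (demand points within 6 of each site):
  H1: {C1}
  H2: {C1, C2, C3}
  H3: {C4, C5}
  H4: {}
  H5: {}
No single site covers all 5 demand points.
But {H2, H3} covers everything, so the minimum is 2.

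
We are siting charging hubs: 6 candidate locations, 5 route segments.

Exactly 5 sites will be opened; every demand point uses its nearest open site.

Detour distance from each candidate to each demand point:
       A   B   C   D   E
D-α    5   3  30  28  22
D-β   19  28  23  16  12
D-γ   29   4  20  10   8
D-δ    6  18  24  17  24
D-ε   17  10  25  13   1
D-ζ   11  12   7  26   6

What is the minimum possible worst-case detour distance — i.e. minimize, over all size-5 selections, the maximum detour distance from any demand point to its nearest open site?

10

Open {D-α, D-β, D-γ, D-δ, D-ζ}.
  Farthest demand point is D at detour distance 10 (to D-γ); all others are ≤ 10.
With {D-α, D-β, D-γ, D-ε, D-ζ} the worst case is 10.
With {D-α, D-γ, D-δ, D-ε, D-ζ} the worst case is 10.
No size-5 selection achieves below 10.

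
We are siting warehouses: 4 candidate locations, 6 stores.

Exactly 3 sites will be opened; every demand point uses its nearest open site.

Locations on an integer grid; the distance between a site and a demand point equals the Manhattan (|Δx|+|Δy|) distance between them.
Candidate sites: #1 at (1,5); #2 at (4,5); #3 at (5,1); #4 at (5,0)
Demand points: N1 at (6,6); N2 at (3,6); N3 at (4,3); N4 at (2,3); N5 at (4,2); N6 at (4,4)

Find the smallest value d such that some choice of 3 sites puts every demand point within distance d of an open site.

Open {#1, #2, #3}.
  Farthest demand point is N1 at distance 3 (to #2); all others are ≤ 3.
With {#1, #2, #4} the worst case is 3.
With {#2, #3, #4} the worst case is 4.
No size-3 selection achieves below 3.

3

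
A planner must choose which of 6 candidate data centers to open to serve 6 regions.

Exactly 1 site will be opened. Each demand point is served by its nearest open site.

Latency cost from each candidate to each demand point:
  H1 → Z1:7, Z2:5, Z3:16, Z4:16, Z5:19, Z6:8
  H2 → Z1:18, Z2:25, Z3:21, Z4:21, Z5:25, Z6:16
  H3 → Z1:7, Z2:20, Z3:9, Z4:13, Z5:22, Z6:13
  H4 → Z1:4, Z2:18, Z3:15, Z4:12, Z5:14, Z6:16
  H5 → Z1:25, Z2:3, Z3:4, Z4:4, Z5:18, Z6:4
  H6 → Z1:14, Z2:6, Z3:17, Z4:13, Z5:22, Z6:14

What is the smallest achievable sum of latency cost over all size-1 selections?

58

Open {H5}.
  Z1→H5 25, Z2→H5 3, Z3→H5 4, Z4→H5 4, Z5→H5 18, Z6→H5 4  ⇒ total 58.
Compare {H1}: total 71.
Compare {H4}: total 79.
No size-1 selection does better; minimum is 58.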